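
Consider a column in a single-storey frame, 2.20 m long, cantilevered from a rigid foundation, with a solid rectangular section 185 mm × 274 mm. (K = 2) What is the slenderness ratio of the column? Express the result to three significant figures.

λ ≈ 82.4

For a rectangle r_min = b/√12 = 185/√12 = 53.40 mm
L_e = K·L = 2 × 2.20 m = 4.400 m = 4400.0 mm
λ = L_e / r_min = 4400.0 / 53.40 = 82.4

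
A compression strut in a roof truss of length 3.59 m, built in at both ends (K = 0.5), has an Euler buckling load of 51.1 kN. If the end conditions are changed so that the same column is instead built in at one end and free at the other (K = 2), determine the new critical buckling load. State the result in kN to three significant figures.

P_cr ≈ 3.19 kN

P_cr ∝ 1/K², so P_cr,new = P_cr,old × (K_old/K_new)² = 51.1 × (0.5/2)²
= 51.1 × 0.06250 = 3.19 kN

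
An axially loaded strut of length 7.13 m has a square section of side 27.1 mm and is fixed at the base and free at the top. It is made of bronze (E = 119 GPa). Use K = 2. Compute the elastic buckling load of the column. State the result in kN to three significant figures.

I = a⁴/12 = 27.1⁴/12 = 4.495×10^4 mm⁴
I = 4.495×10^4 mm⁴ = 4.495×10^-8 m⁴
Effective length L_e = K·L = 2 × 7.13 = 14.26 m
P_cr = π²EI / L_e² = π² × 119×10⁹ × 4.495×10^-8 / 14.26² = 259.6 N

P_cr ≈ 0.260 kN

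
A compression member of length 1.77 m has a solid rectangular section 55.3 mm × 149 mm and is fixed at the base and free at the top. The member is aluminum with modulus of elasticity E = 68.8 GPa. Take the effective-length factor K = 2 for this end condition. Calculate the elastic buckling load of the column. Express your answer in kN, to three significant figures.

Buckling occurs about the weak axis: I_min = h·b³/12 with b = 55.3 mm (the shorter side).
I_min = 149×55.3³/12 = 2.100×10^6 mm⁴
I = 2.100×10^6 mm⁴ = 2.100×10^-6 m⁴
Effective length L_e = K·L = 2 × 1.77 = 3.540 m
P_cr = π²EI / L_e² = π² × 68.8×10⁹ × 2.100×10^-6 / 3.540² = 1.138×10^5 N

P_cr ≈ 114 kN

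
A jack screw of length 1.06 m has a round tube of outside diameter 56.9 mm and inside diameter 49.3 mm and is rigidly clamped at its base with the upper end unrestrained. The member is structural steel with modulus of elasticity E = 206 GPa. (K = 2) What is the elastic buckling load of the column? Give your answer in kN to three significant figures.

P_cr ≈ 102 kN

d_o = 56.9 mm, d_i = 49.3 mm
I = π(d_o⁴ − d_i⁴)/64 = π(56.9⁴ − 49.30⁴)/64 = 2.246×10^5 mm⁴
I = 2.246×10^5 mm⁴ = 2.246×10^-7 m⁴
Effective length L_e = K·L = 2 × 1.06 = 2.120 m
P_cr = π²EI / L_e² = π² × 206×10⁹ × 2.246×10^-7 / 2.120² = 1.016×10^5 N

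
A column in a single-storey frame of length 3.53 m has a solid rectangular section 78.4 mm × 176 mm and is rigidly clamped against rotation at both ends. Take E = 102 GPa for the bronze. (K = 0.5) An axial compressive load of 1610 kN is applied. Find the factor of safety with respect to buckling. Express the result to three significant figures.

n ≈ 1.42

Buckling occurs about the weak axis: I_min = h·b³/12 with b = 78.4 mm (the shorter side).
I_min = 176×78.4³/12 = 7.068×10^6 mm⁴
I = 7.068×10^6 mm⁴ = 7.068×10^-6 m⁴
Effective length L_e = K·L = 0.5 × 3.53 = 1.765 m
P_cr = π²EI / L_e² = π² × 102×10⁹ × 7.068×10^-6 / 1.765² = 2.284×10^6 N
Factor of safety n = P_cr / P = 2284.0 / 1610 = 1.42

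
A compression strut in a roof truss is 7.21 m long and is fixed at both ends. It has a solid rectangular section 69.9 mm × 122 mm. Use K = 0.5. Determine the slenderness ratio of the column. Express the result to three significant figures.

λ ≈ 179

Buckling occurs about the weak axis: I_min = h·b³/12 with b = 69.9 mm (the shorter side).
I_min = 122×69.9³/12 = 3.472×10^6 mm⁴
A = 8.528×10^3 mm²;  r_min = √(I/A) = √(3.472×10^6/8.528×10^3) = 20.18 mm
L_e = K·L = 0.5 × 7.21 m = 3.605 m = 3605.0 mm
λ = L_e / r_min = 3605.0 / 20.18 = 179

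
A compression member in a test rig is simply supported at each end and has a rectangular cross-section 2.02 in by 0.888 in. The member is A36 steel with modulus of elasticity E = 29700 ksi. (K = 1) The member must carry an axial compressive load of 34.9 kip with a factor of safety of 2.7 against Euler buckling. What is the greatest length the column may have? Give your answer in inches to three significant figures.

Buckling occurs about the weak axis: I_min = h·b³/12 with b = 0.888 in (the shorter side).
I_min = 2.02×0.888³/12 = 0.1179 in⁴
Required critical load P_cr = n·P = 2.7 × 34.9 = 94.23 kip = 9.423×10^4 lb
From P_cr = π²EI/(K·L)²:  L = (1/K)·√(π²EI/P_cr) = (1/1)·√(π²×2.97×10^7×0.1179/9.423×10^4)
L = 19.1 in

L_max ≈ 19.1 in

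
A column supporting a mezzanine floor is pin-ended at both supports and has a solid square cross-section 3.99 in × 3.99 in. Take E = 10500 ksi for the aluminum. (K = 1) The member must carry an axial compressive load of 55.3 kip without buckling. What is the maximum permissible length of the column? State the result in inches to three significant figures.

I = a⁴/12 = 3.99⁴/12 = 21.12 in⁴
At the buckling limit P_cr = P = 5.530×10^4 lb
From P_cr = π²EI/(K·L)²:  L = (1/K)·√(π²EI/P_cr) = (1/1)·√(π²×1.05×10^7×21.12/5.530×10^4)
L = 199 in

L_max ≈ 199 in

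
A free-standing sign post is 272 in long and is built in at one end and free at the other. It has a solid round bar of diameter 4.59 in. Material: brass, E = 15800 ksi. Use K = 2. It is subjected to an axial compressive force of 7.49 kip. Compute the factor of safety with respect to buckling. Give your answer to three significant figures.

n ≈ 1.53

I = πd⁴/64 = π×4.59⁴/64 = 21.79 in⁴
Effective length L_e = K·L = 2 × 272 = 544.0 in
P_cr = π²EI / L_e² = π² × 15800×10³ × 21.79 / 544.0² = 1.148×10^4 lb
Factor of safety n = P_cr / P = 11.481 / 7.49 = 1.53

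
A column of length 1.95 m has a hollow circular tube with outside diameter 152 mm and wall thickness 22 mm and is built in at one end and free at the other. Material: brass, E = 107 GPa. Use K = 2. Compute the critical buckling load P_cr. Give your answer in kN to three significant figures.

P_cr ≈ 1360 kN

Inner diameter d_i = 152 − 2×22 = 108.0 mm
I = π(d_o⁴ − d_i⁴)/64 = π(152⁴ − 108.0⁴)/64 = 1.952×10^7 mm⁴
I = 1.952×10^7 mm⁴ = 1.952×10^-5 m⁴
Effective length L_e = K·L = 2 × 1.95 = 3.900 m
P_cr = π²EI / L_e² = π² × 107×10⁹ × 1.952×10^-5 / 3.900² = 1.356×10^6 N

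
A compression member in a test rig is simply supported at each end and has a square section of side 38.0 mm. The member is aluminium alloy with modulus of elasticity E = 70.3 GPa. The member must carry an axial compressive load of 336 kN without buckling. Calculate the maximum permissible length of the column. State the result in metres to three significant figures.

L_max ≈ 0.599 m

I = a⁴/12 = 38.0⁴/12 = 1.738×10^5 mm⁴
I = 1.738×10^-7 m⁴
At the buckling limit P_cr = P = 3.360×10^5 N
From P_cr = π²EI/(K·L)²:  L = (1/K)·√(π²EI/P_cr) = (1/1)·√(π²×7.03×10^10×1.738×10^-7/3.360×10^5)
L = 0.599 m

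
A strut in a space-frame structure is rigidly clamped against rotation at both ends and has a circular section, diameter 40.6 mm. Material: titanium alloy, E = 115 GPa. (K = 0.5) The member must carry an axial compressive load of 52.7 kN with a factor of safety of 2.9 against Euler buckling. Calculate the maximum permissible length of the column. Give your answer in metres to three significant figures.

L_max ≈ 1.99 m

I = πd⁴/64 = π×40.6⁴/64 = 1.334×10^5 mm⁴
I = 1.334×10^-7 m⁴
Required critical load P_cr = n·P = 2.9 × 52.7 = 152.8 kN = 1.528×10^5 N
From P_cr = π²EI/(K·L)²:  L = (1/K)·√(π²EI/P_cr) = (1/0.5)·√(π²×1.15×10^11×1.334×10^-7/1.528×10^5)
L = 1.99 m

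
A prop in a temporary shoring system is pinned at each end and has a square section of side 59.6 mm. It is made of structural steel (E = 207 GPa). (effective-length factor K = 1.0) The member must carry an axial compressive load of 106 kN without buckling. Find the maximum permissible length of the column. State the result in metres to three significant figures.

I = a⁴/12 = 59.6⁴/12 = 1.051×10^6 mm⁴
I = 1.051×10^-6 m⁴
At the buckling limit P_cr = P = 1.060×10^5 N
From P_cr = π²EI/(K·L)²:  L = (1/K)·√(π²EI/P_cr) = (1/1)·√(π²×2.07×10^11×1.051×10^-6/1.060×10^5)
L = 4.50 m

L_max ≈ 4.50 m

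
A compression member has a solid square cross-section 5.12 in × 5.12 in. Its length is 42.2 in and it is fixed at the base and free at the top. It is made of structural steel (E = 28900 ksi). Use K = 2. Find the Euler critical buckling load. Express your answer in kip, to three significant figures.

I = a⁴/12 = 5.12⁴/12 = 57.27 in⁴
Effective length L_e = K·L = 2 × 42.2 = 84.40 in
P_cr = π²EI / L_e² = π² × 28900×10³ × 57.27 / 84.40² = 2.293×10^6 lb

P_cr ≈ 2290 kip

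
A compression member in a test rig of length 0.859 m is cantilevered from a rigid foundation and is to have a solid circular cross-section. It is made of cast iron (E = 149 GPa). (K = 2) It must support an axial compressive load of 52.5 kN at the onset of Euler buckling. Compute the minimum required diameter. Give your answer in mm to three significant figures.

d ≈ 38.3 mm

L_e = K·L = 2 × 0.859 = 1.718 m
Required I = P_cr·L_e²/(π²E) = 5.250×10^4 × 1.718² / (π² × 1.49×10^11) = 1.054×10^-7 m⁴
I_req = 1.054×10^5 mm⁴
Solid circle: I = πd⁴/64  ⇒  d = (64I/π)^(1/4) = (64×1.054×10^5/π)^(1/4) = 38.3 mm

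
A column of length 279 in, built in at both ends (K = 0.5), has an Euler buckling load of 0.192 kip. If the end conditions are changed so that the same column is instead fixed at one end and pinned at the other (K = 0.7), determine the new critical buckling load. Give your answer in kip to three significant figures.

P_cr ≈ 0.0980 kip

P_cr ∝ 1/K², so P_cr,new = P_cr,old × (K_old/K_new)² = 0.192 × (0.5/0.7)²
= 0.192 × 0.5102 = 0.0980 kip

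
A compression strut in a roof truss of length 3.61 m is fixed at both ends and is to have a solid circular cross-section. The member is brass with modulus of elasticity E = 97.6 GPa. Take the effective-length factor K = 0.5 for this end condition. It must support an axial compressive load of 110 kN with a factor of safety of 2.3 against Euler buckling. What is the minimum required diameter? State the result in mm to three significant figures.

Required P_cr = n·P = 2.3 × 110 = 253.0 kN
L_e = K·L = 0.5 × 3.61 = 1.805 m
Required I = P_cr·L_e²/(π²E) = 2.530×10^5 × 1.805² / (π² × 9.76×10^10) = 8.557×10^-7 m⁴
I_req = 8.557×10^5 mm⁴
Solid circle: I = πd⁴/64  ⇒  d = (64I/π)^(1/4) = (64×8.557×10^5/π)^(1/4) = 64.6 mm

d ≈ 64.6 mm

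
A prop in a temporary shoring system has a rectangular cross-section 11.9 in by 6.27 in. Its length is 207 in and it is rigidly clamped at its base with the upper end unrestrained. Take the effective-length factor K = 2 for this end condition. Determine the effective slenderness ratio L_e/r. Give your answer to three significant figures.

λ ≈ 229

Buckling occurs about the weak axis: I_min = h·b³/12 with b = 6.27 in (the shorter side).
I_min = 11.9×6.27³/12 = 244.4 in⁴
A = 74.61 in²;  r_min = √(I/A) = √(244.4/74.61) = 1.810 in
L_e = K·L = 2 × 207 = 414.0 in
λ = L_e / r_min = 414.00 / 1.810 = 229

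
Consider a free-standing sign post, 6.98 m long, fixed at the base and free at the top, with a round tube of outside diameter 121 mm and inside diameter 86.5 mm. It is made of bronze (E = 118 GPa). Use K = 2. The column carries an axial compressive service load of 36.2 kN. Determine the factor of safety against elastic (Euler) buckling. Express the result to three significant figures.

n ≈ 1.28

d_o = 121 mm, d_i = 86.5 mm
I = π(d_o⁴ − d_i⁴)/64 = π(121⁴ − 86.50⁴)/64 = 7.774×10^6 mm⁴
I = 7.774×10^6 mm⁴ = 7.774×10^-6 m⁴
Effective length L_e = K·L = 2 × 6.98 = 13.96 m
P_cr = π²EI / L_e² = π² × 118×10⁹ × 7.774×10^-6 / 13.96² = 4.646×10^4 N
Factor of safety n = P_cr / P = 46.459 / 36.2 = 1.28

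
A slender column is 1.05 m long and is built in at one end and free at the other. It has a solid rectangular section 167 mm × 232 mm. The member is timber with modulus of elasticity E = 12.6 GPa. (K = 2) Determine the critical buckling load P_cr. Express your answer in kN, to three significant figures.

P_cr ≈ 2540 kN

Buckling occurs about the weak axis: I_min = h·b³/12 with b = 167 mm (the shorter side).
I_min = 232×167³/12 = 9.004×10^7 mm⁴
I = 9.004×10^7 mm⁴ = 9.004×10^-5 m⁴
Effective length L_e = K·L = 2 × 1.05 = 2.100 m
P_cr = π²EI / L_e² = π² × 12.6×10⁹ × 9.004×10^-5 / 2.100² = 2.539×10^6 N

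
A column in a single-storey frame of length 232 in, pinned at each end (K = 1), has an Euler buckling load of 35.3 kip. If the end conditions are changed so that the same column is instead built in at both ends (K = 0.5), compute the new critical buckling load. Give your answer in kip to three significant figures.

P_cr ≈ 141 kip

P_cr ∝ 1/K², so P_cr,new = P_cr,old × (K_old/K_new)² = 35.3 × (1/0.5)²
= 35.3 × 4.000 = 141 kip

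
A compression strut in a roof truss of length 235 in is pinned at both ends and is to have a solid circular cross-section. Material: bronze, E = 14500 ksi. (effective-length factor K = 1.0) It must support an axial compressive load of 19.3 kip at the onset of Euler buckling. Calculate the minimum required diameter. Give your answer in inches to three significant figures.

L_e = K·L = 1 × 235 = 235.0 in
Required I = P_cr·L_e²/(π²E) = 1.930×10^4 × 235.0² / (π² × 1.45×10^7) = 7.448 in⁴
Solid circle: I = πd⁴/64  ⇒  d = (64I/π)^(1/4) = (64×7.448/π)^(1/4) = 3.51 in

d ≈ 3.51 in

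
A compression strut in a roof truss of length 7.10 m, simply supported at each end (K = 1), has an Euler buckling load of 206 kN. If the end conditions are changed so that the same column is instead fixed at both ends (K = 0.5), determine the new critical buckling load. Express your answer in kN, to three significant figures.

P_cr ≈ 824 kN

P_cr ∝ 1/K², so P_cr,new = P_cr,old × (K_old/K_new)² = 206 × (1/0.5)²
= 206 × 4.000 = 824 kN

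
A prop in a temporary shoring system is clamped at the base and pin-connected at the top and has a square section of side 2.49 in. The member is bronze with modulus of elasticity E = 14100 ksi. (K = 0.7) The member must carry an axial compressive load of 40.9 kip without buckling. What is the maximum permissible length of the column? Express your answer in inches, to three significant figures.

L_max ≈ 149 in

I = a⁴/12 = 2.49⁴/12 = 3.203 in⁴
At the buckling limit P_cr = P = 4.090×10^4 lb
From P_cr = π²EI/(K·L)²:  L = (1/K)·√(π²EI/P_cr) = (1/0.7)·√(π²×1.41×10^7×3.203/4.090×10^4)
L = 149 in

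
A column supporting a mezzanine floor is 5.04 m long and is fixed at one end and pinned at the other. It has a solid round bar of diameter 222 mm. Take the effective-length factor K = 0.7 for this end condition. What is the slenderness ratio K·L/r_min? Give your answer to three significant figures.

For a solid circle r = d/4 = 222/4 = 55.50 mm
L_e = K·L = 0.7 × 5.04 m = 3.528 m = 3528.0 mm
λ = L_e / r_min = 3528.0 / 55.50 = 63.6

λ ≈ 63.6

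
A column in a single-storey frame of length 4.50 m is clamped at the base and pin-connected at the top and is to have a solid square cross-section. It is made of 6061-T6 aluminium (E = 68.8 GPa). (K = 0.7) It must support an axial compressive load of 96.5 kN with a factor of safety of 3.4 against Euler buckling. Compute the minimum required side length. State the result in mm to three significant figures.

Required P_cr = n·P = 3.4 × 96.5 = 328.1 kN
L_e = K·L = 0.7 × 4.50 = 3.150 m
Required I = P_cr·L_e²/(π²E) = 3.281×10^5 × 3.150² / (π² × 6.88×10^10) = 4.794×10^-6 m⁴
I_req = 4.794×10^6 mm⁴
Solid square: I = a⁴/12  ⇒  a = (12I)^(1/4) = (12×4.794×10^6)^(1/4) = 87.1 mm

a ≈ 87.1 mm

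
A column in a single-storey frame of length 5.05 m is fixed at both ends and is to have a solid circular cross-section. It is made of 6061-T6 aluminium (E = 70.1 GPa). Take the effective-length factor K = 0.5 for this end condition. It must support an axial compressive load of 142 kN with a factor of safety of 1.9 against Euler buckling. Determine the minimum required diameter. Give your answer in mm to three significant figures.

d ≈ 84.4 mm

Required P_cr = n·P = 1.9 × 142 = 269.8 kN
L_e = K·L = 0.5 × 5.05 = 2.525 m
Required I = P_cr·L_e²/(π²E) = 2.698×10^5 × 2.525² / (π² × 7.01×10^10) = 2.486×10^-6 m⁴
I_req = 2.486×10^6 mm⁴
Solid circle: I = πd⁴/64  ⇒  d = (64I/π)^(1/4) = (64×2.486×10^6/π)^(1/4) = 84.4 mm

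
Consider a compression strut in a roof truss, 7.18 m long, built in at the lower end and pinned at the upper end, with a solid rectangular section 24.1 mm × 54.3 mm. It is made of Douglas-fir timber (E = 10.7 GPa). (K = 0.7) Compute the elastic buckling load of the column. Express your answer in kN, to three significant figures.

Buckling occurs about the weak axis: I_min = h·b³/12 with b = 24.1 mm (the shorter side).
I_min = 54.3×24.1³/12 = 6.334×10^4 mm⁴
I = 6.334×10^4 mm⁴ = 6.334×10^-8 m⁴
Effective length L_e = K·L = 0.7 × 7.18 = 5.026 m
P_cr = π²EI / L_e² = π² × 10.7×10⁹ × 6.334×10^-8 / 5.026² = 264.8 N

P_cr ≈ 0.265 kN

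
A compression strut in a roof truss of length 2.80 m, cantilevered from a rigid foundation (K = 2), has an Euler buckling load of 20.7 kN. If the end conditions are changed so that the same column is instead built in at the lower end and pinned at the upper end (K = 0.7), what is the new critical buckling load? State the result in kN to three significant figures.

P_cr ∝ 1/K², so P_cr,new = P_cr,old × (K_old/K_new)² = 20.7 × (2/0.7)²
= 20.7 × 8.163 = 169 kN

P_cr ≈ 169 kN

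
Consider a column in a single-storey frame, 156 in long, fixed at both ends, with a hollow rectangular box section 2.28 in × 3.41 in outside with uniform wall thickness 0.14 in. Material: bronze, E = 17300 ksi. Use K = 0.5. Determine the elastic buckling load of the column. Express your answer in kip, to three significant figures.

P_cr ≈ 36.0 kip

Inner dimensions: h_i = 3.41 − 2×0.14 = 3.130 in, b_i = 2.28 − 2×0.14 = 2.000 in
Weak-axis I_min = (h_o·b_o³ − h_i·b_i³)/12 with b_o = 2.28, b_i = 2.000 in (shorter outer/inner sides).
I_min = (3.41×2.28³ − 3.130×2.000³)/12 = 1.281 in⁴
Effective length L_e = K·L = 0.5 × 156 = 78.00 in
P_cr = π²EI / L_e² = π² × 17300×10³ × 1.281 / 78.00² = 3.596×10^4 lb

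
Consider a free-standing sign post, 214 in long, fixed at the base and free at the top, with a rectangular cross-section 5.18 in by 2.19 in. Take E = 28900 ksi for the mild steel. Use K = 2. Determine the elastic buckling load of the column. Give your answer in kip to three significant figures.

P_cr ≈ 7.06 kip

Buckling occurs about the weak axis: I_min = h·b³/12 with b = 2.19 in (the shorter side).
I_min = 5.18×2.19³/12 = 4.534 in⁴
Effective length L_e = K·L = 2 × 214 = 428.0 in
P_cr = π²EI / L_e² = π² × 28900×10³ × 4.534 / 428.0² = 7.060×10^3 lb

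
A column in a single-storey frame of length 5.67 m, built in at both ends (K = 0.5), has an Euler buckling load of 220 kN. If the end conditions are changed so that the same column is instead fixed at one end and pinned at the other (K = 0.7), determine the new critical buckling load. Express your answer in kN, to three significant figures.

P_cr ∝ 1/K², so P_cr,new = P_cr,old × (K_old/K_new)² = 220 × (0.5/0.7)²
= 220 × 0.5102 = 112 kN

P_cr ≈ 112 kN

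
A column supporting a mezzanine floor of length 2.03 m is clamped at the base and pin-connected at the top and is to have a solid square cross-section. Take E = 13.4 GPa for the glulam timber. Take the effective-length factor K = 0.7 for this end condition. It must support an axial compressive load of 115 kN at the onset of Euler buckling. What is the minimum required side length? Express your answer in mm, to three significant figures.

L_e = K·L = 0.7 × 2.03 = 1.421 m
Required I = P_cr·L_e²/(π²E) = 1.150×10^5 × 1.421² / (π² × 1.34×10^10) = 1.756×10^-6 m⁴
I_req = 1.756×10^6 mm⁴
Solid square: I = a⁴/12  ⇒  a = (12I)^(1/4) = (12×1.756×10^6)^(1/4) = 67.8 mm

a ≈ 67.8 mm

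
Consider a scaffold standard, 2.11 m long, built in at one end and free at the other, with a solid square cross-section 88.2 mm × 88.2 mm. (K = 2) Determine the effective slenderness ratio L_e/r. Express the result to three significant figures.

I = a⁴/12 = 88.2⁴/12 = 5.043×10^6 mm⁴
A = 7.779×10^3 mm²;  r_min = √(I/A) = √(5.043×10^6/7.779×10^3) = 25.46 mm
L_e = K·L = 2 × 2.11 m = 4.220 m = 4220.0 mm
λ = L_e / r_min = 4220.0 / 25.46 = 166

λ ≈ 166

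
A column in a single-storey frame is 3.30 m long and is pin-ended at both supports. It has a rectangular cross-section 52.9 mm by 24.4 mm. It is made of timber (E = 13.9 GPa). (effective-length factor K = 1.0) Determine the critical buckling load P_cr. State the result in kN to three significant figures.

Buckling occurs about the weak axis: I_min = h·b³/12 with b = 24.4 mm (the shorter side).
I_min = 52.9×24.4³/12 = 6.404×10^4 mm⁴
I = 6.404×10^4 mm⁴ = 6.404×10^-8 m⁴
Effective length L_e = K·L = 1 × 3.30 = 3.300 m
P_cr = π²EI / L_e² = π² × 13.9×10⁹ × 6.404×10^-8 / 3.300² = 806.7 N

P_cr ≈ 0.807 kN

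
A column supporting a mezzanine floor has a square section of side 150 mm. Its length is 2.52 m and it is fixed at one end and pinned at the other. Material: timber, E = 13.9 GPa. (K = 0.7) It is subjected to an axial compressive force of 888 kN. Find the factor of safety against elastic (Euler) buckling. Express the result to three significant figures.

I = a⁴/12 = 150⁴/12 = 4.219×10^7 mm⁴
I = 4.219×10^7 mm⁴ = 4.219×10^-5 m⁴
Effective length L_e = K·L = 0.7 × 2.52 = 1.764 m
P_cr = π²EI / L_e² = π² × 13.9×10⁹ × 4.219×10^-5 / 1.764² = 1.860×10^6 N
Factor of safety n = P_cr / P = 1859.9 / 888 = 2.09

n ≈ 2.09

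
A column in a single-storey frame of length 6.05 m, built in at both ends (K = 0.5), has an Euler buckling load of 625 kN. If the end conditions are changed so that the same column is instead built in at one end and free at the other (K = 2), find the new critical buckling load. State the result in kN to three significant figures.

P_cr ≈ 39.1 kN

P_cr ∝ 1/K², so P_cr,new = P_cr,old × (K_old/K_new)² = 625 × (0.5/2)²
= 625 × 0.06250 = 39.1 kN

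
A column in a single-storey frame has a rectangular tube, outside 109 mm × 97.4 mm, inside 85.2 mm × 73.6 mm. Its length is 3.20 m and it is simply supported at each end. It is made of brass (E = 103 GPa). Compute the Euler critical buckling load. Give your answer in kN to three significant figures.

P_cr ≈ 552 kN

Weak-axis I_min = (h_o·b_o³ − h_i·b_i³)/12 with b_o = 97.4, b_i = 73.60 mm (shorter outer/inner sides).
I_min = (109×97.4³ − 85.20×73.60³)/12 = 5.562×10^6 mm⁴
I = 5.562×10^6 mm⁴ = 5.562×10^-6 m⁴
Effective length L_e = K·L = 1 × 3.20 = 3.200 m
P_cr = π²EI / L_e² = π² × 103×10⁹ × 5.562×10^-6 / 3.200² = 5.522×10^5 N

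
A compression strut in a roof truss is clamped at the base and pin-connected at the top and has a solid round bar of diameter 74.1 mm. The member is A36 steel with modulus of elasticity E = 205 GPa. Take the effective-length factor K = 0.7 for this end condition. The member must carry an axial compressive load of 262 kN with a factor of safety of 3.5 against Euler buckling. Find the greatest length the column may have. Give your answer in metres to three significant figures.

I = πd⁴/64 = π×74.1⁴/64 = 1.480×10^6 mm⁴
I = 1.480×10^-6 m⁴
Required critical load P_cr = n·P = 3.5 × 262 = 917.0 kN = 9.170×10^5 N
From P_cr = π²EI/(K·L)²:  L = (1/K)·√(π²EI/P_cr) = (1/0.7)·√(π²×2.05×10^11×1.480×10^-6/9.170×10^5)
L = 2.58 m

L_max ≈ 2.58 m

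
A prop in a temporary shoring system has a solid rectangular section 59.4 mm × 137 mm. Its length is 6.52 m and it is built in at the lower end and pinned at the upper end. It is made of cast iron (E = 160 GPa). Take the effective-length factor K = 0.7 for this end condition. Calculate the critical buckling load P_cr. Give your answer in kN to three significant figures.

P_cr ≈ 181 kN

Buckling occurs about the weak axis: I_min = h·b³/12 with b = 59.4 mm (the shorter side).
I_min = 137×59.4³/12 = 2.393×10^6 mm⁴
I = 2.393×10^6 mm⁴ = 2.393×10^-6 m⁴
Effective length L_e = K·L = 0.7 × 6.52 = 4.564 m
P_cr = π²EI / L_e² = π² × 160×10⁹ × 2.393×10^-6 / 4.564² = 1.814×10^5 N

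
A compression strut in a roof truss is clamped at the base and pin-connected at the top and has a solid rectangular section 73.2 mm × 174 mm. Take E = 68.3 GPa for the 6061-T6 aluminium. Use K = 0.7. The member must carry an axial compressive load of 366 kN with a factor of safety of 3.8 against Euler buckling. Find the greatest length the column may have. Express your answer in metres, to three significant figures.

Buckling occurs about the weak axis: I_min = h·b³/12 with b = 73.2 mm (the shorter side).
I_min = 174×73.2³/12 = 5.687×10^6 mm⁴
I = 5.687×10^-6 m⁴
Required critical load P_cr = n·P = 3.8 × 366 = 1391 kN = 1.391×10^6 N
From P_cr = π²EI/(K·L)²:  L = (1/K)·√(π²EI/P_cr) = (1/0.7)·√(π²×6.83×10^10×5.687×10^-6/1.391×10^6)
L = 2.37 m

L_max ≈ 2.37 m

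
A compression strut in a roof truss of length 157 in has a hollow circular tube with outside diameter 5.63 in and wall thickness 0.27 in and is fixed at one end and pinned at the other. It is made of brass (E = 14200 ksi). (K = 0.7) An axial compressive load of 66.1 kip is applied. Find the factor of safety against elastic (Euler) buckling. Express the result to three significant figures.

Inner diameter d_i = 5.63 − 2×0.27 = 5.090 in
I = π(d_o⁴ − d_i⁴)/64 = π(5.63⁴ − 5.090⁴)/64 = 16.37 in⁴
Effective length L_e = K·L = 0.7 × 157 = 109.9 in
P_cr = π²EI / L_e² = π² × 14200×10³ × 16.37 / 109.9² = 1.899×10^5 lb
Factor of safety n = P_cr / P = 189.94 / 66.1 = 2.87

n ≈ 2.87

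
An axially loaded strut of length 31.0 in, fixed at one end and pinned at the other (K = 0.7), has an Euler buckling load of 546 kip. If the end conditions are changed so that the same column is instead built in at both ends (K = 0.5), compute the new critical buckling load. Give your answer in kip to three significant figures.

P_cr ≈ 1070 kip

P_cr ∝ 1/K², so P_cr,new = P_cr,old × (K_old/K_new)² = 546 × (0.7/0.5)²
= 546 × 1.960 = 1070 kip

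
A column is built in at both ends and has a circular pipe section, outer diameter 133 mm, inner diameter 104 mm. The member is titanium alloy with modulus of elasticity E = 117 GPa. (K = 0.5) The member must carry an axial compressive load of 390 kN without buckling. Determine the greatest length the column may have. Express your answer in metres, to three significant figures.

d_o = 133 mm, d_i = 104 mm
I = π(d_o⁴ − d_i⁴)/64 = π(133⁴ − 104.0⁴)/64 = 9.617×10^6 mm⁴
I = 9.617×10^-6 m⁴
At the buckling limit P_cr = P = 3.900×10^5 N
From P_cr = π²EI/(K·L)²:  L = (1/K)·√(π²EI/P_cr) = (1/0.5)·√(π²×1.17×10^11×9.617×10^-6/3.900×10^5)
L = 10.7 m

L_max ≈ 10.7 m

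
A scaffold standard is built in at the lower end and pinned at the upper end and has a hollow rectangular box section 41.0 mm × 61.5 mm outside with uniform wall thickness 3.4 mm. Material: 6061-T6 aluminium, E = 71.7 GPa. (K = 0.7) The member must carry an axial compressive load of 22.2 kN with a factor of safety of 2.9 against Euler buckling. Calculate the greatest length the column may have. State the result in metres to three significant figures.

L_max ≈ 1.96 m

Inner dimensions: h_i = 61.5 − 2×3.4 = 54.70 mm, b_i = 41.0 − 2×3.4 = 34.20 mm
Weak-axis I_min = (h_o·b_o³ − h_i·b_i³)/12 with b_o = 41.0, b_i = 34.20 mm (shorter outer/inner sides).
I_min = (61.5×41.0³ − 54.70×34.20³)/12 = 1.709×10^5 mm⁴
I = 1.709×10^-7 m⁴
Required critical load P_cr = n·P = 2.9 × 22.2 = 64.38 kN = 6.438×10^4 N
From P_cr = π²EI/(K·L)²:  L = (1/K)·√(π²EI/P_cr) = (1/0.7)·√(π²×7.17×10^10×1.709×10^-7/6.438×10^4)
L = 1.96 m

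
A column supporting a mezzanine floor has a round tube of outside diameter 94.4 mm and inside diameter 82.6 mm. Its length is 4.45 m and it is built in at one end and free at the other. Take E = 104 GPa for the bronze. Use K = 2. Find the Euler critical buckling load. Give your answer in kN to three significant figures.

P_cr ≈ 20.9 kN

d_o = 94.4 mm, d_i = 82.6 mm
I = π(d_o⁴ − d_i⁴)/64 = π(94.4⁴ − 82.60⁴)/64 = 1.613×10^6 mm⁴
I = 1.613×10^6 mm⁴ = 1.613×10^-6 m⁴
Effective length L_e = K·L = 2 × 4.45 = 8.900 m
P_cr = π²EI / L_e² = π² × 104×10⁹ × 1.613×10^-6 / 8.900² = 2.090×10^4 N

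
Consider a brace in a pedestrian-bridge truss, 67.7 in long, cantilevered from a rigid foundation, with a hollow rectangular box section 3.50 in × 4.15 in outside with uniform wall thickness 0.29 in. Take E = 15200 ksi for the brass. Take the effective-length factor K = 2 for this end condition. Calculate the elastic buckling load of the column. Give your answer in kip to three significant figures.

P_cr ≈ 60.7 kip

Inner dimensions: h_i = 4.15 − 2×0.29 = 3.570 in, b_i = 3.50 − 2×0.29 = 2.920 in
Weak-axis I_min = (h_o·b_o³ − h_i·b_i³)/12 with b_o = 3.50, b_i = 2.920 in (shorter outer/inner sides).
I_min = (4.15×3.50³ − 3.570×2.920³)/12 = 7.421 in⁴
Effective length L_e = K·L = 2 × 67.7 = 135.4 in
P_cr = π²EI / L_e² = π² × 15200×10³ × 7.421 / 135.4² = 6.072×10^4 lb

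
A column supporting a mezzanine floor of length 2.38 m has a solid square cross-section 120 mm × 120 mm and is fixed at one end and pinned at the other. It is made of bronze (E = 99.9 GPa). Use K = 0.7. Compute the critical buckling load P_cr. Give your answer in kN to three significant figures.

P_cr ≈ 6140 kN

I = a⁴/12 = 120⁴/12 = 1.728×10^7 mm⁴
I = 1.728×10^7 mm⁴ = 1.728×10^-5 m⁴
Effective length L_e = K·L = 0.7 × 2.38 = 1.666 m
P_cr = π²EI / L_e² = π² × 99.9×10⁹ × 1.728×10^-5 / 1.666² = 6.138×10^6 N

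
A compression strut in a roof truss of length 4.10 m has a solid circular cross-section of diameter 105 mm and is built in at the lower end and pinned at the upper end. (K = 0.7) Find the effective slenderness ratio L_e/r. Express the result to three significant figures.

I = πd⁴/64 = π×105⁴/64 = 5.967×10^6 mm⁴
A = 8.659×10^3 mm²;  r_min = √(I/A) = √(5.967×10^6/8.659×10^3) = 26.25 mm
L_e = K·L = 0.7 × 4.10 m = 2.870 m = 2870.0 mm
λ = L_e / r_min = 2870.0 / 26.25 = 109

λ ≈ 109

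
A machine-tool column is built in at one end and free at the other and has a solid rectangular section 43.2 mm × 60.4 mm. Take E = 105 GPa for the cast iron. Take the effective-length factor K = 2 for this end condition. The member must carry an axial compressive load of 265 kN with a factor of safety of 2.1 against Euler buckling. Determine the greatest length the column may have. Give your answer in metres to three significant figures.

L_max ≈ 0.435 m

Buckling occurs about the weak axis: I_min = h·b³/12 with b = 43.2 mm (the shorter side).
I_min = 60.4×43.2³/12 = 4.058×10^5 mm⁴
I = 4.058×10^-7 m⁴
Required critical load P_cr = n·P = 2.1 × 265 = 556.5 kN = 5.565×10^5 N
From P_cr = π²EI/(K·L)²:  L = (1/K)·√(π²EI/P_cr) = (1/2)·√(π²×1.05×10^11×4.058×10^-7/5.565×10^5)
L = 0.435 m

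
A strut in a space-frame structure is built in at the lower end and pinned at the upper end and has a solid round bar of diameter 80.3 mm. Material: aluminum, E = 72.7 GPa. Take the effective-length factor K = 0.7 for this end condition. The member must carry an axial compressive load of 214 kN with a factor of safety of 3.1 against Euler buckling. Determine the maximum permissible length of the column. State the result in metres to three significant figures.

I = πd⁴/64 = π×80.3⁴/64 = 2.041×10^6 mm⁴
I = 2.041×10^-6 m⁴
Required critical load P_cr = n·P = 3.1 × 214 = 663.4 kN = 6.634×10^5 N
From P_cr = π²EI/(K·L)²:  L = (1/K)·√(π²EI/P_cr) = (1/0.7)·√(π²×7.27×10^10×2.041×10^-6/6.634×10^5)
L = 2.12 m

L_max ≈ 2.12 m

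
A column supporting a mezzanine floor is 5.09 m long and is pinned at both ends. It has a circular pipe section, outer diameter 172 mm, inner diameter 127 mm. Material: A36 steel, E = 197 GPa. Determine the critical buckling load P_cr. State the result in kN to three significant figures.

P_cr ≈ 2270 kN

d_o = 172 mm, d_i = 127 mm
I = π(d_o⁴ − d_i⁴)/64 = π(172⁴ − 127.0⁴)/64 = 3.019×10^7 mm⁴
I = 3.019×10^7 mm⁴ = 3.019×10^-5 m⁴
Effective length L_e = K·L = 1 × 5.09 = 5.090 m
P_cr = π²EI / L_e² = π² × 197×10⁹ × 3.019×10^-5 / 5.090² = 2.266×10^6 N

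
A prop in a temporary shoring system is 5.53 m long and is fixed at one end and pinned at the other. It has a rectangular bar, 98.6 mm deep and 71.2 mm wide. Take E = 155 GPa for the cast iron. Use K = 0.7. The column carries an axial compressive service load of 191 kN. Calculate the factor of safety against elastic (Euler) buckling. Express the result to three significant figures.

Buckling occurs about the weak axis: I_min = h·b³/12 with b = 71.2 mm (the shorter side).
I_min = 98.6×71.2³/12 = 2.966×10^6 mm⁴
I = 2.966×10^6 mm⁴ = 2.966×10^-6 m⁴
Effective length L_e = K·L = 0.7 × 5.53 = 3.871 m
P_cr = π²EI / L_e² = π² × 155×10⁹ × 2.966×10^-6 / 3.871² = 3.028×10^5 N
Factor of safety n = P_cr / P = 302.78 / 191 = 1.59

n ≈ 1.59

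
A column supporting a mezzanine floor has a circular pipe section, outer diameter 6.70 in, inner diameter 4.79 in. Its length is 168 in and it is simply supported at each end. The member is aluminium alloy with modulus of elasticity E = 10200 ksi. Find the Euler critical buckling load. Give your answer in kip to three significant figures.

d_o = 6.70 in, d_i = 4.79 in
I = π(d_o⁴ − d_i⁴)/64 = π(6.70⁴ − 4.790⁴)/64 = 73.08 in⁴
Effective length L_e = K·L = 1 × 168 = 168.0 in
P_cr = π²EI / L_e² = π² × 10200×10³ × 73.08 / 168.0² = 2.606×10^5 lb

P_cr ≈ 261 kip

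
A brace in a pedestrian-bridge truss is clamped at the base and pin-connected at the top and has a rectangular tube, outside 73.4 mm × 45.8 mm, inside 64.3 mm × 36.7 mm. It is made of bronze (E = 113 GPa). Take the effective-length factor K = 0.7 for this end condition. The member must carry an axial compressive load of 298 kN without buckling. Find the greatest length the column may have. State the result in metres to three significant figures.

L_max ≈ 1.57 m

Weak-axis I_min = (h_o·b_o³ − h_i·b_i³)/12 with b_o = 45.8, b_i = 36.70 mm (shorter outer/inner sides).
I_min = (73.4×45.8³ − 64.30×36.70³)/12 = 3.228×10^5 mm⁴
I = 3.228×10^-7 m⁴
At the buckling limit P_cr = P = 2.980×10^5 N
From P_cr = π²EI/(K·L)²:  L = (1/K)·√(π²EI/P_cr) = (1/0.7)·√(π²×1.13×10^11×3.228×10^-7/2.980×10^5)
L = 1.57 m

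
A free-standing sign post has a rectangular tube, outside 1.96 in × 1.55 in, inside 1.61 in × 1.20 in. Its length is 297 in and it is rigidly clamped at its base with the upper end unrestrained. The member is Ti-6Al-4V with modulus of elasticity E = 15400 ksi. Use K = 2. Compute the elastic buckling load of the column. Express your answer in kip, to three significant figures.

P_cr ≈ 0.162 kip

Weak-axis I_min = (h_o·b_o³ − h_i·b_i³)/12 with b_o = 1.55, b_i = 1.200 in (shorter outer/inner sides).
I_min = (1.96×1.55³ − 1.610×1.200³)/12 = 0.3764 in⁴
Effective length L_e = K·L = 2 × 297 = 594.0 in
P_cr = π²EI / L_e² = π² × 15400×10³ × 0.3764 / 594.0² = 162.1 lb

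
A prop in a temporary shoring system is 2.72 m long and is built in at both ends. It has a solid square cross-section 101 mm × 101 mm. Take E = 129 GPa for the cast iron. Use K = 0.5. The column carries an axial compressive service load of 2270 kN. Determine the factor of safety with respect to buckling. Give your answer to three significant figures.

I = a⁴/12 = 101⁴/12 = 8.672×10^6 mm⁴
I = 8.672×10^6 mm⁴ = 8.672×10^-6 m⁴
Effective length L_e = K·L = 0.5 × 2.72 = 1.360 m
P_cr = π²EI / L_e² = π² × 129×10⁹ × 8.672×10^-6 / 1.360² = 5.969×10^6 N
Factor of safety n = P_cr / P = 5969.2 / 2270 = 2.63

n ≈ 2.63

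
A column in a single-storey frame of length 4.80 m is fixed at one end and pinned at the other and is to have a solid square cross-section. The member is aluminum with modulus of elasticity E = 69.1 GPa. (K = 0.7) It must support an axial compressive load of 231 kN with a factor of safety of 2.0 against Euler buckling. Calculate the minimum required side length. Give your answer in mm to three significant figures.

Required P_cr = n·P = 2.0 × 231 = 462.0 kN
L_e = K·L = 0.7 × 4.80 = 3.360 m
Required I = P_cr·L_e²/(π²E) = 4.620×10^5 × 3.360² / (π² × 6.91×10^10) = 7.648×10^-6 m⁴
I_req = 7.648×10^6 mm⁴
Solid square: I = a⁴/12  ⇒  a = (12I)^(1/4) = (12×7.648×10^6)^(1/4) = 97.9 mm

a ≈ 97.9 mm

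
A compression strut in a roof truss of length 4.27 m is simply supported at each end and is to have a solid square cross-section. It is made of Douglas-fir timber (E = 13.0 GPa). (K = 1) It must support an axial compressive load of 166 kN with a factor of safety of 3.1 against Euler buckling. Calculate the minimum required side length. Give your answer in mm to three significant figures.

a ≈ 172 mm

Required P_cr = n·P = 3.1 × 166 = 514.6 kN
L_e = K·L = 1 × 4.27 = 4.270 m
Required I = P_cr·L_e²/(π²E) = 5.146×10^5 × 4.270² / (π² × 1.30×10^10) = 7.313×10^-5 m⁴
I_req = 7.313×10^7 mm⁴
Solid square: I = a⁴/12  ⇒  a = (12I)^(1/4) = (12×7.313×10^7)^(1/4) = 172 mm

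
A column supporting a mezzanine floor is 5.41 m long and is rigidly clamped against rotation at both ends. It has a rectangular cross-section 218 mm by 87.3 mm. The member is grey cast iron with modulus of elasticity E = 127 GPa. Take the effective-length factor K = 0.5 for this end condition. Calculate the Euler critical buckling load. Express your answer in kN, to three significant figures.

P_cr ≈ 2070 kN

Buckling occurs about the weak axis: I_min = h·b³/12 with b = 87.3 mm (the shorter side).
I_min = 218×87.3³/12 = 1.209×10^7 mm⁴
I = 1.209×10^7 mm⁴ = 1.209×10^-5 m⁴
Effective length L_e = K·L = 0.5 × 5.41 = 2.705 m
P_cr = π²EI / L_e² = π² × 127×10⁹ × 1.209×10^-5 / 2.705² = 2.071×10^6 N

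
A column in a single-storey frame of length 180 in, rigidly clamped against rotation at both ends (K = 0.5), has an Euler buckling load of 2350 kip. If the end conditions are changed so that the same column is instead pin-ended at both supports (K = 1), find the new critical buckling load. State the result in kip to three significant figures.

P_cr ∝ 1/K², so P_cr,new = P_cr,old × (K_old/K_new)² = 2350 × (0.5/1)²
= 2350 × 0.2500 = 588 kip

P_cr ≈ 588 kip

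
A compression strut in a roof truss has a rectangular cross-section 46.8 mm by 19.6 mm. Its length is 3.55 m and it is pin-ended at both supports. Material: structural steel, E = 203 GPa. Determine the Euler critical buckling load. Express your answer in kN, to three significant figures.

P_cr ≈ 4.67 kN

Buckling occurs about the weak axis: I_min = h·b³/12 with b = 19.6 mm (the shorter side).
I_min = 46.8×19.6³/12 = 2.937×10^4 mm⁴
I = 2.937×10^4 mm⁴ = 2.937×10^-8 m⁴
Effective length L_e = K·L = 1 × 3.55 = 3.550 m
P_cr = π²EI / L_e² = π² × 203×10⁹ × 2.937×10^-8 / 3.550² = 4.668×10^3 N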